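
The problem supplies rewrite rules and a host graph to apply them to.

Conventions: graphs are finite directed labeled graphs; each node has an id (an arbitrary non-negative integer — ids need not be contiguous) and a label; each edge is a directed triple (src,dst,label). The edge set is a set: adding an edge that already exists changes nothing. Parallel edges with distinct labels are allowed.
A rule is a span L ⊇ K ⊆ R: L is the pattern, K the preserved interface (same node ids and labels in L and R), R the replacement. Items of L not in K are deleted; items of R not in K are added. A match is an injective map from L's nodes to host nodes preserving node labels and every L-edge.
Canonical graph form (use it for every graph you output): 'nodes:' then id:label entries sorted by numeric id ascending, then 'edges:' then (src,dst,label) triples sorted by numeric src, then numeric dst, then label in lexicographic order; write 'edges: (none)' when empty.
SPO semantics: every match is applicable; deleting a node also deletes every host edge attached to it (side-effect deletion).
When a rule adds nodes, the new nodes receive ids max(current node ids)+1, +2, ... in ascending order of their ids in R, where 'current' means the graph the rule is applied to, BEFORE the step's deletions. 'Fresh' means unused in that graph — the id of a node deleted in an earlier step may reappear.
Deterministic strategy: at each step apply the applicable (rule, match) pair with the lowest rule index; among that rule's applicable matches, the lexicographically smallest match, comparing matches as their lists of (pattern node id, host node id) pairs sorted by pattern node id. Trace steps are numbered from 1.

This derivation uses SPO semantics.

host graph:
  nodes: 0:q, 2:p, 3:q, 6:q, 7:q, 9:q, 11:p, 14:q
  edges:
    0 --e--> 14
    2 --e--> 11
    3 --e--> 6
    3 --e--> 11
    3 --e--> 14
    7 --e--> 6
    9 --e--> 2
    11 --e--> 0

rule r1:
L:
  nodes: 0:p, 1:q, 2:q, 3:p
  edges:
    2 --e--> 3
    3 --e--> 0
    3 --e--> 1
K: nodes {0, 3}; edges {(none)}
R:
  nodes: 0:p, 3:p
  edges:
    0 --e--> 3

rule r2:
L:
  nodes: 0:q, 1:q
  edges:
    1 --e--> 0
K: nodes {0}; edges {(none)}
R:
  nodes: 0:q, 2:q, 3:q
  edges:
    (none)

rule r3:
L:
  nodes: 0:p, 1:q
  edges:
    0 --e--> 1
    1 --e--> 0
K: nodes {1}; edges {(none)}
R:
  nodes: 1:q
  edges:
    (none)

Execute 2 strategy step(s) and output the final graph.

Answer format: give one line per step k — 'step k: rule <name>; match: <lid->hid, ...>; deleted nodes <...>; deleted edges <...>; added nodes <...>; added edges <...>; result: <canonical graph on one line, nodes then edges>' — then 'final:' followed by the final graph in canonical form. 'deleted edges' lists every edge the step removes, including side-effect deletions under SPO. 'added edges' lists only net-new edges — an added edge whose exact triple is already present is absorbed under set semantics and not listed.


step 1: rule r2; match: 0->6, 1->3; deleted nodes 3; deleted edges (3,6,e); (3,11,e); (3,14,e); added nodes 15, 16; added edges (none); result: nodes: 0:q, 2:p, 6:q, 7:q, 9:q, 11:p, 14:q, 15:q, 16:q edges: (0,14,e); (2,11,e); (7,6,e); (9,2,e); (11,0,e)
step 2: rule r2; match: 0->6, 1->7; deleted nodes 7; deleted edges (7,6,e); added nodes 17, 18; added edges (none); result: nodes: 0:q, 2:p, 6:q, 9:q, 11:p, 14:q, 15:q, 16:q, 17:q, 18:q edges: (0,14,e); (2,11,e); (9,2,e); (11,0,e)
final:
nodes: 0:q, 2:p, 6:q, 9:q, 11:p, 14:q, 15:q, 16:q, 17:q, 18:q
edges: (0,14,e); (2,11,e); (9,2,e); (11,0,e)


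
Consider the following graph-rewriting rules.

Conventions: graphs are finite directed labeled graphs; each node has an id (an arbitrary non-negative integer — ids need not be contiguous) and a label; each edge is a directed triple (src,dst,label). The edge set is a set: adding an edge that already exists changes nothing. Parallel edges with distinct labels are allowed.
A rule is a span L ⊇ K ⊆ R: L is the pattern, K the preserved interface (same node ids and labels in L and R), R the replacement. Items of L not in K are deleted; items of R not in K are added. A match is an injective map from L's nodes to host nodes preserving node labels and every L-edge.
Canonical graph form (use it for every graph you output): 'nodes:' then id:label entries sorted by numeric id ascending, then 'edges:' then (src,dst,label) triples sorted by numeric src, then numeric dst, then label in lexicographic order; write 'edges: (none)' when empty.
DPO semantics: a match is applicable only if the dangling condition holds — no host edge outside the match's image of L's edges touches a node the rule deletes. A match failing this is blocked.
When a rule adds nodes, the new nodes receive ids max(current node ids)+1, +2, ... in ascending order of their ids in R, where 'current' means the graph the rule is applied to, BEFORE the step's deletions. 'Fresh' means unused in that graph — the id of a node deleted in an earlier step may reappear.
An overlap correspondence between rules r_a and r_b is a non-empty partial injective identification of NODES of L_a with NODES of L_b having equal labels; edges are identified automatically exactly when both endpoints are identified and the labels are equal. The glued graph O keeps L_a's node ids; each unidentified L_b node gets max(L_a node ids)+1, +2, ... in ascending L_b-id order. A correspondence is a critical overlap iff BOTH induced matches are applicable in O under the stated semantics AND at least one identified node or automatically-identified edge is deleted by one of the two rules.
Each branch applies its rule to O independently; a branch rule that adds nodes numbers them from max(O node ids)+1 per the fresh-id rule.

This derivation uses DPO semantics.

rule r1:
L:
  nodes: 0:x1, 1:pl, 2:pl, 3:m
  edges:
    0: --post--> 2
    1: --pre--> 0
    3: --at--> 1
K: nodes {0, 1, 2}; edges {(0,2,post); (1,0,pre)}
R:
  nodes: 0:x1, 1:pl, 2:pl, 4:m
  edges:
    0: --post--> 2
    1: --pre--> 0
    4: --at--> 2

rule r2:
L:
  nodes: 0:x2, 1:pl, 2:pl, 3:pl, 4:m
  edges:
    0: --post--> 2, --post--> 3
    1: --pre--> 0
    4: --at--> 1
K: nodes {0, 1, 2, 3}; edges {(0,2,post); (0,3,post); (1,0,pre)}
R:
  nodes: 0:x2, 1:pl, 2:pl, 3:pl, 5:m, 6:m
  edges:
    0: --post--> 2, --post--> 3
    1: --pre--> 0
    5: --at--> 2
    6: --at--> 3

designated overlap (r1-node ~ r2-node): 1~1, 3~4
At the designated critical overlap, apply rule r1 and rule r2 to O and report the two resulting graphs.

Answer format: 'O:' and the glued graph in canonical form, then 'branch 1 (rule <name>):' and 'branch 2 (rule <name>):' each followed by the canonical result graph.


O:
nodes: 0:x1, 1:pl, 2:pl, 3:m, 4:x2, 5:pl, 6:pl
edges: (0,2,post); (1,0,pre); (1,4,pre); (3,1,at); (4,5,post); (4,6,post)
branch 1 (rule r1):
nodes: 0:x1, 1:pl, 2:pl, 4:x2, 5:pl, 6:pl, 7:m
edges: (0,2,post); (1,0,pre); (1,4,pre); (4,5,post); (4,6,post); (7,2,at)
branch 2 (rule r2):
nodes: 0:x1, 1:pl, 2:pl, 4:x2, 5:pl, 6:pl, 7:m, 8:m
edges: (0,2,post); (1,0,pre); (1,4,pre); (4,5,post); (4,6,post); (7,5,at); (8,6,at)


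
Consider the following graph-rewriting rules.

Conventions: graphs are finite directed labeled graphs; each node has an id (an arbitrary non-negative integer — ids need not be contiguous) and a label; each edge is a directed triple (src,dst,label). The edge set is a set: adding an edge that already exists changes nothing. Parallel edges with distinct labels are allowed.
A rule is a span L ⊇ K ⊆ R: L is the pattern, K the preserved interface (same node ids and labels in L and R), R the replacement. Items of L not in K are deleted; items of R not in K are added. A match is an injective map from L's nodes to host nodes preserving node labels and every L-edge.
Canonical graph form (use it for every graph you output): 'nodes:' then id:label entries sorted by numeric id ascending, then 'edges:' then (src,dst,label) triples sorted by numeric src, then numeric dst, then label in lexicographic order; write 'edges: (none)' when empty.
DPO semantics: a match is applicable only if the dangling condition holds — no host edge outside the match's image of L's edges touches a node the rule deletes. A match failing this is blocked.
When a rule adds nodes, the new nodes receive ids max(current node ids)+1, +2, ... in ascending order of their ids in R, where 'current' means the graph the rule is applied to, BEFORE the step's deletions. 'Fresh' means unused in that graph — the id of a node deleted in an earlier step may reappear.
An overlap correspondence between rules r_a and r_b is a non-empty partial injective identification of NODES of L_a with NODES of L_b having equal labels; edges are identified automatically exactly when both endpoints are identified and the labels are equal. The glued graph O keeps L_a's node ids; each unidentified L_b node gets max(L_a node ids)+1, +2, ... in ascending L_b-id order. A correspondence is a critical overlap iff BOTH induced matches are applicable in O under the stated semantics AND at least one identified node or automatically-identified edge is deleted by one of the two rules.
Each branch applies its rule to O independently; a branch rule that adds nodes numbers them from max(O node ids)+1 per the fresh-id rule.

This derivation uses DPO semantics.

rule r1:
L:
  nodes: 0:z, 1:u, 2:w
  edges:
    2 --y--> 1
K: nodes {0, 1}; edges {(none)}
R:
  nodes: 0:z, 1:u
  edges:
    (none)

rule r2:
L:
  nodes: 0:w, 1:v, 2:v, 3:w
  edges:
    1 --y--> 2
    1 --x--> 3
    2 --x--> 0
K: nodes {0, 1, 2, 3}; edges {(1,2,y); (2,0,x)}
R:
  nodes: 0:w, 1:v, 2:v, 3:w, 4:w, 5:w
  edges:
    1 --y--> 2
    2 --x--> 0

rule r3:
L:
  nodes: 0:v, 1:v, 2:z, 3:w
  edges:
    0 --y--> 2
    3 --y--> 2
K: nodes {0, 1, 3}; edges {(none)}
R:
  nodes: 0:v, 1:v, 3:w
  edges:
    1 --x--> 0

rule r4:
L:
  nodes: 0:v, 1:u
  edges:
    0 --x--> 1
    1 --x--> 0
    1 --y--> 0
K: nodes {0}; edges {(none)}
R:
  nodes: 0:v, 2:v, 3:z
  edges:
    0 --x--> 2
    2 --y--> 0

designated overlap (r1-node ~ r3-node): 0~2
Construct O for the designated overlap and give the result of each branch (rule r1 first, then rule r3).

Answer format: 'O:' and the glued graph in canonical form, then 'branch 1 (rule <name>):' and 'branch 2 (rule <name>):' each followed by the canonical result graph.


O:
nodes: 0:z, 1:u, 2:w, 3:v, 4:v, 5:w
edges: (2,1,y); (3,0,y); (5,0,y)
branch 1 (rule r1):
nodes: 0:z, 1:u, 3:v, 4:v, 5:w
edges: (3,0,y); (5,0,y)
branch 2 (rule r3):
nodes: 1:u, 2:w, 3:v, 4:v, 5:w
edges: (2,1,y); (4,3,x)


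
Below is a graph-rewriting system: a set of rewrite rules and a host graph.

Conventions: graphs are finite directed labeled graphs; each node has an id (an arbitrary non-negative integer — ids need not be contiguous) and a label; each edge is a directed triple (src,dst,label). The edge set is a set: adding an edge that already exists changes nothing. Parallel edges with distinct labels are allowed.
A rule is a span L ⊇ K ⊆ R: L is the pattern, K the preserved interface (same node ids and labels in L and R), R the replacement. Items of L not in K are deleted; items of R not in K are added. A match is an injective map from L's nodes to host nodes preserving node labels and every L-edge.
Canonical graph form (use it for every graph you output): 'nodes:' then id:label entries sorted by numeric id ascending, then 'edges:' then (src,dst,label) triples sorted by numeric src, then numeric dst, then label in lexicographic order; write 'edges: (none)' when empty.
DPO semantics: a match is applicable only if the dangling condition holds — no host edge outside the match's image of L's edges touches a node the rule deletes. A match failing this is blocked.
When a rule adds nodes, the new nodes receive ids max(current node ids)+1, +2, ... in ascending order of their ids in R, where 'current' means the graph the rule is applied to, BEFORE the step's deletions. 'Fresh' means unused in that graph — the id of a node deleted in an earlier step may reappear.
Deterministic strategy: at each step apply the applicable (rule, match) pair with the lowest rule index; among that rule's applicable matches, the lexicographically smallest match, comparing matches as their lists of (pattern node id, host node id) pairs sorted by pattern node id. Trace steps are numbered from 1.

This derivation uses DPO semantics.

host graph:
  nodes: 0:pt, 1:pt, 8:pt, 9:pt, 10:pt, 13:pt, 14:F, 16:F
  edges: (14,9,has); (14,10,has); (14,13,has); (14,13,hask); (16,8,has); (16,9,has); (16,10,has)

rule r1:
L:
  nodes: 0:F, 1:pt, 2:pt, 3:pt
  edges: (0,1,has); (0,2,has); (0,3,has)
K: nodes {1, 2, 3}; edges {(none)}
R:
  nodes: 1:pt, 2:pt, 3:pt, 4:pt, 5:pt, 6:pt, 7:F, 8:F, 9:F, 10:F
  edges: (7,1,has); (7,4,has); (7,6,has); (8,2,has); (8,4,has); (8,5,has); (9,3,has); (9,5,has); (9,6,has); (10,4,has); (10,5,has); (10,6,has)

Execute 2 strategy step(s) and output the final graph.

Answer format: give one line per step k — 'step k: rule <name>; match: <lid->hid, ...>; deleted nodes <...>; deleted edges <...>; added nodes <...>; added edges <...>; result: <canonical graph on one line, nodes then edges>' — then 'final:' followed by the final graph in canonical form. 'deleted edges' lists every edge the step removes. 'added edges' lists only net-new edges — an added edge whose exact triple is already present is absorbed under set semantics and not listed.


step 1: rule r1; match: 0->16, 1->8, 2->9, 3->10; deleted nodes 16; deleted edges (16,8,has); (16,9,has); (16,10,has); added nodes 17, 18, 19, 20, 21, 22, 23; added edges (20,8,has); (20,17,has); (20,19,has); (21,9,has); (21,17,has); (21,18,has); (22,10,has); (22,18,has); (22,19,has); (23,17,has); (23,18,has); (23,19,has); result: nodes: 0:pt, 1:pt, 8:pt, 9:pt, 10:pt, 13:pt, 14:F, 17:pt, 18:pt, 19:pt, 20:F, 21:F, 22:F, 23:F edges: (14,9,has); (14,10,has); (14,13,has); (14,13,hask); (20,8,has); (20,17,has); (20,19,has); (21,9,has); (21,17,has); (21,18,has); (22,10,has); (22,18,has); (22,19,has); (23,17,has); (23,18,has); (23,19,has)
step 2: rule r1; match: 0->20, 1->8, 2->17, 3->19; deleted nodes 20; deleted edges (20,8,has); (20,17,has); (20,19,has); added nodes 24, 25, 26, 27, 28, 29, 30; added edges (27,8,has); (27,24,has); (27,26,has); (28,17,has); (28,24,has); (28,25,has); (29,19,has); (29,25,has); (29,26,has); (30,24,has); (30,25,has); (30,26,has); result: nodes: 0:pt, 1:pt, 8:pt, 9:pt, 10:pt, 13:pt, 14:F, 17:pt, 18:pt, 19:pt, 21:F, 22:F, 23:F, 24:pt, 25:pt, 26:pt, 27:F, 28:F, 29:F, 30:F edges: (14,9,has); (14,10,has); (14,13,has); (14,13,hask); (21,9,has); (21,17,has); (21,18,has); (22,10,has); (22,18,has); (22,19,has); (23,17,has); (23,18,has); (23,19,has); (27,8,has); (27,24,has); (27,26,has); (28,17,has); (28,24,has); (28,25,has); (29,19,has); (29,25,has); (29,26,has); (30,24,has); (30,25,has); (30,26,has)
final:
nodes: 0:pt, 1:pt, 8:pt, 9:pt, 10:pt, 13:pt, 14:F, 17:pt, 18:pt, 19:pt, 21:F, 22:F, 23:F, 24:pt, 25:pt, 26:pt, 27:F, 28:F, 29:F, 30:F
edges: (14,9,has); (14,10,has); (14,13,has); (14,13,hask); (21,9,has); (21,17,has); (21,18,has); (22,10,has); (22,18,has); (22,19,has); (23,17,has); (23,18,has); (23,19,has); (27,8,has); (27,24,has); (27,26,has); (28,17,has); (28,24,has); (28,25,has); (29,19,has); (29,25,has); (29,26,has); (30,24,has); (30,25,has); (30,26,has)


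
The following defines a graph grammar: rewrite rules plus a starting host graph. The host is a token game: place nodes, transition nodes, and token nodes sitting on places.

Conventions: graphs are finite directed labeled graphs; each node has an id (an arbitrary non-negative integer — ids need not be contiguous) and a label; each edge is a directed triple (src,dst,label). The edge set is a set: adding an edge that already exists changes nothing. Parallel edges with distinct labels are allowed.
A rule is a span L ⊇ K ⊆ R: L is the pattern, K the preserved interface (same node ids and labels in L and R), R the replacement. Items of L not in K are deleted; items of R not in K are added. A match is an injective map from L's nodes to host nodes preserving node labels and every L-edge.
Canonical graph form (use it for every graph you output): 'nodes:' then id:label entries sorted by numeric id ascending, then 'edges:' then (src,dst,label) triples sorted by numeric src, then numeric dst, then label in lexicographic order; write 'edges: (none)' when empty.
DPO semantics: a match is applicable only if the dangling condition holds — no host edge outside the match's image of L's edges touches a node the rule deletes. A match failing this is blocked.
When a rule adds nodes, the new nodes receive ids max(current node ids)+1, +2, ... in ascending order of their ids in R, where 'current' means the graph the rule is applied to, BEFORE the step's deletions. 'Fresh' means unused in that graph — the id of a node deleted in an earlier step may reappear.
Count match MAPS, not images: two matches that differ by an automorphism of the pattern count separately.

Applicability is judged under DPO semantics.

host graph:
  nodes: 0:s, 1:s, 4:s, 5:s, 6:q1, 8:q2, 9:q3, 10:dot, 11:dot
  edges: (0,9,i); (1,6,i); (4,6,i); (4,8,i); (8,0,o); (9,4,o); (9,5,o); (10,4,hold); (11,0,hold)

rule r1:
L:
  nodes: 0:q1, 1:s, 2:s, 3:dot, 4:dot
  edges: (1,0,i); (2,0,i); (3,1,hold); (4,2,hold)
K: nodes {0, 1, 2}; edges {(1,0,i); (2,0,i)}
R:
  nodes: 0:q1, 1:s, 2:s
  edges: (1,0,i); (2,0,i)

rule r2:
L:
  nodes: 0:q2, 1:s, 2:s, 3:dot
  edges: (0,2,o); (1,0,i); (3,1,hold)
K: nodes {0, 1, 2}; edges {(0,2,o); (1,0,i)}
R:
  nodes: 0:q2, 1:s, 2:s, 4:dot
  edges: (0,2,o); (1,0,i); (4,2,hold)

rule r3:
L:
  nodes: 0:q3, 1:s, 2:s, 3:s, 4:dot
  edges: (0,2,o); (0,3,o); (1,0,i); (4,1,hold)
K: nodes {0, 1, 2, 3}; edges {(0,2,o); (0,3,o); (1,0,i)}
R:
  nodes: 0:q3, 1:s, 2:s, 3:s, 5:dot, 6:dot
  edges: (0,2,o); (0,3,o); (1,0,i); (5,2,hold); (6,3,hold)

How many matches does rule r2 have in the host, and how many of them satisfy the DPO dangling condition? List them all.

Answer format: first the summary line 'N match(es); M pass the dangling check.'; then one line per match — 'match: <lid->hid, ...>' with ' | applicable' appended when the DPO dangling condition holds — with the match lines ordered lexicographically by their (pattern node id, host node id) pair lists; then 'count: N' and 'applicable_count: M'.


1 match(es); 1 pass the dangling check.
match: 0->8, 1->4, 2->0, 3->10 | applicable
count: 1
applicable_count: 1


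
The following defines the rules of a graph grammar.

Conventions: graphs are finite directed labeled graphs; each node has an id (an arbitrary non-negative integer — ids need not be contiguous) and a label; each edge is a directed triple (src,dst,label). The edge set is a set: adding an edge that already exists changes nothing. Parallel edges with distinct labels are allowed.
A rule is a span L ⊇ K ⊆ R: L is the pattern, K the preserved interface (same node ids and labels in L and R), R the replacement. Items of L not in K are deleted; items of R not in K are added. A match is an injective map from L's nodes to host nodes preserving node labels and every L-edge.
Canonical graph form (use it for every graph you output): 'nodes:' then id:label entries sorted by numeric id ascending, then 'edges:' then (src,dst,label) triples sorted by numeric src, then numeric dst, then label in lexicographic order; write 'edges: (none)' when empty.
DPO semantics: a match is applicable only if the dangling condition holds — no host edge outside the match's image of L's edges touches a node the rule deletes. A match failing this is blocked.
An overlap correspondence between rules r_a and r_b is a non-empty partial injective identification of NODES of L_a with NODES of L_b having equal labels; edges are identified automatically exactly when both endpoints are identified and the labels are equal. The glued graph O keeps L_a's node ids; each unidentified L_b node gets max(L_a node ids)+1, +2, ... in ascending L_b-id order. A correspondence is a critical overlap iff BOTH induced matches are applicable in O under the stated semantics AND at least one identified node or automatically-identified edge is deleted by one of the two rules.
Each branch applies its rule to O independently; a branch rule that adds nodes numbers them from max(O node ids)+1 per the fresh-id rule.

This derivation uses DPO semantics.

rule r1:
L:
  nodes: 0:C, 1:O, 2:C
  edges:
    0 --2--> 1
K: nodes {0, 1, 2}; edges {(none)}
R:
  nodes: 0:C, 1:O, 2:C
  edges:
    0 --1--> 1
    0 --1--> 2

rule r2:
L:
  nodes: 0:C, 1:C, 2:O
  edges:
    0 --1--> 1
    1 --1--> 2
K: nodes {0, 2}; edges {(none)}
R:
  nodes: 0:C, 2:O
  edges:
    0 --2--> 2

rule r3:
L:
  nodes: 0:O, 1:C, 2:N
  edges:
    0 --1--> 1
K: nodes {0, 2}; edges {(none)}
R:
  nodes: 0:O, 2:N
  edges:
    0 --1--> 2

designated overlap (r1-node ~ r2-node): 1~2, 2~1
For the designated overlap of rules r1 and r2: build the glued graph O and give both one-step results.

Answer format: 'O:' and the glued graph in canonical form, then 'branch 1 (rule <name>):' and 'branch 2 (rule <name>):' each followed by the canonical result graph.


O:
nodes: 0:C, 1:O, 2:C, 3:C
edges: (0,1,2); (2,1,1); (3,2,1)
branch 1 (rule r1):
nodes: 0:C, 1:O, 2:C, 3:C
edges: (0,1,1); (0,2,1); (2,1,1); (3,2,1)
branch 2 (rule r2):
nodes: 0:C, 1:O, 3:C
edges: (0,1,2); (3,1,2)


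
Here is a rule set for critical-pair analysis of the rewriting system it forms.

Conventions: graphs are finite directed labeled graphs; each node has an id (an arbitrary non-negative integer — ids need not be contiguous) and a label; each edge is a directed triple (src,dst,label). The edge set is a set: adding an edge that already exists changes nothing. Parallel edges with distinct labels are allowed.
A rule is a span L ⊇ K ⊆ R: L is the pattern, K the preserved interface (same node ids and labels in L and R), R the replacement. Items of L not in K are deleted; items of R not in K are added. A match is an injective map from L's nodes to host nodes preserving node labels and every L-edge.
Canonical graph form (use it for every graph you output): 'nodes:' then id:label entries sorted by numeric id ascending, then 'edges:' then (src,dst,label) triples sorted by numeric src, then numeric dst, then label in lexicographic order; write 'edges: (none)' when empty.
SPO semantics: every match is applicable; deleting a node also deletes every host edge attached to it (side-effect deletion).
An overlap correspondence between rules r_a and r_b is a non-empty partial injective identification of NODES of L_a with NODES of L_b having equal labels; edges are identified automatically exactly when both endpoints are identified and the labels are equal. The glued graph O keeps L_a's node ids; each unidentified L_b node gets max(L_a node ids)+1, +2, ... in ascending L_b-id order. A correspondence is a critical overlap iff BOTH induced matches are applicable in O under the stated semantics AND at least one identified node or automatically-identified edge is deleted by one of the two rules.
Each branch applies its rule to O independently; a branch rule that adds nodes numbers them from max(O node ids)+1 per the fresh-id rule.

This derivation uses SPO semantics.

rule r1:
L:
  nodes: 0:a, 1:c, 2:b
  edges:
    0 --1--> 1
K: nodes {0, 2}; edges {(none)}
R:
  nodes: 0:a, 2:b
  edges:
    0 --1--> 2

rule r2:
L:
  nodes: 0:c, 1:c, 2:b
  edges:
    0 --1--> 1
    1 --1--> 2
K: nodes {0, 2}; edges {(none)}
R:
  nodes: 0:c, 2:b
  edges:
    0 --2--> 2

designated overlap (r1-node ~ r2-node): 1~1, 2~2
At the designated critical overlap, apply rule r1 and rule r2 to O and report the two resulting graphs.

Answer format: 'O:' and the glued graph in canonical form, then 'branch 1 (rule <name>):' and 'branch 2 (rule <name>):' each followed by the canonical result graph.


O:
nodes: 0:a, 1:c, 2:b, 3:c
edges: (0,1,1); (1,2,1); (3,1,1)
branch 1 (rule r1):
nodes: 0:a, 2:b, 3:c
edges: (0,2,1)
branch 2 (rule r2):
nodes: 0:a, 2:b, 3:c
edges: (3,2,2)


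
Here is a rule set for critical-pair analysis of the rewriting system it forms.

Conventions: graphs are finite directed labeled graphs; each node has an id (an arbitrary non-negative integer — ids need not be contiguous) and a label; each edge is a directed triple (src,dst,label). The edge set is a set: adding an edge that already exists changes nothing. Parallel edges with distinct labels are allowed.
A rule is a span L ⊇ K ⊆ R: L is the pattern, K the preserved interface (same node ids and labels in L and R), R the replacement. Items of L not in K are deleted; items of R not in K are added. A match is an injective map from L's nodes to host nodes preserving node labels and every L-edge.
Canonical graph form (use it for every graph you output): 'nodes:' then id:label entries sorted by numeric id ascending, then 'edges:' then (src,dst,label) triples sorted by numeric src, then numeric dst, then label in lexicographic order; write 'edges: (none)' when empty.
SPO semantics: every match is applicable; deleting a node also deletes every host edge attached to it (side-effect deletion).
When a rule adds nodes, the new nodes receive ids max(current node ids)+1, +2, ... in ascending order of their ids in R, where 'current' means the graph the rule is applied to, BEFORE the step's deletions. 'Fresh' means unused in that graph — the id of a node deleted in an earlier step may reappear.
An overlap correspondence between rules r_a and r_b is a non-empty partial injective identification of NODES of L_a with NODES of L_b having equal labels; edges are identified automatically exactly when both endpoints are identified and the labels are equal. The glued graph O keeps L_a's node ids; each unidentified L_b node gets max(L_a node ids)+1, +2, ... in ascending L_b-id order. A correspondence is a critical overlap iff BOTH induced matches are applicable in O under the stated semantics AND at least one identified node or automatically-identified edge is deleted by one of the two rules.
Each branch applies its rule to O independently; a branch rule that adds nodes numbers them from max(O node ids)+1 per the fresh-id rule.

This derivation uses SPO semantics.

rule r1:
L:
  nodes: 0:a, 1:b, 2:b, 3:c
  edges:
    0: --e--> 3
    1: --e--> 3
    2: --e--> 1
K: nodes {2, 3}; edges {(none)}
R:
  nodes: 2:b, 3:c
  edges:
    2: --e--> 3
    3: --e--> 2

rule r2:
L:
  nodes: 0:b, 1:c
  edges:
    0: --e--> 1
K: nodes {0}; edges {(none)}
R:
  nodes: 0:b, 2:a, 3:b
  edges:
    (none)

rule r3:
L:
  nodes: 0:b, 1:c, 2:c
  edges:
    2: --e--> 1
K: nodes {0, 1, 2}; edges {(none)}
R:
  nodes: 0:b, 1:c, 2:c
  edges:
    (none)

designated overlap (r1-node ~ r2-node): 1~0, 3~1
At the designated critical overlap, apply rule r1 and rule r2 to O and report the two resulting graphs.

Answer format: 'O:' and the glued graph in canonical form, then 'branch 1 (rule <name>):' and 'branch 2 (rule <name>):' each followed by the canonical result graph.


O:
nodes: 0:a, 1:b, 2:b, 3:c
edges: (0,3,e); (1,3,e); (2,1,e)
branch 1 (rule r1):
nodes: 2:b, 3:c
edges: (2,3,e); (3,2,e)
branch 2 (rule r2):
nodes: 0:a, 1:b, 2:b, 4:a, 5:b
edges: (2,1,e)


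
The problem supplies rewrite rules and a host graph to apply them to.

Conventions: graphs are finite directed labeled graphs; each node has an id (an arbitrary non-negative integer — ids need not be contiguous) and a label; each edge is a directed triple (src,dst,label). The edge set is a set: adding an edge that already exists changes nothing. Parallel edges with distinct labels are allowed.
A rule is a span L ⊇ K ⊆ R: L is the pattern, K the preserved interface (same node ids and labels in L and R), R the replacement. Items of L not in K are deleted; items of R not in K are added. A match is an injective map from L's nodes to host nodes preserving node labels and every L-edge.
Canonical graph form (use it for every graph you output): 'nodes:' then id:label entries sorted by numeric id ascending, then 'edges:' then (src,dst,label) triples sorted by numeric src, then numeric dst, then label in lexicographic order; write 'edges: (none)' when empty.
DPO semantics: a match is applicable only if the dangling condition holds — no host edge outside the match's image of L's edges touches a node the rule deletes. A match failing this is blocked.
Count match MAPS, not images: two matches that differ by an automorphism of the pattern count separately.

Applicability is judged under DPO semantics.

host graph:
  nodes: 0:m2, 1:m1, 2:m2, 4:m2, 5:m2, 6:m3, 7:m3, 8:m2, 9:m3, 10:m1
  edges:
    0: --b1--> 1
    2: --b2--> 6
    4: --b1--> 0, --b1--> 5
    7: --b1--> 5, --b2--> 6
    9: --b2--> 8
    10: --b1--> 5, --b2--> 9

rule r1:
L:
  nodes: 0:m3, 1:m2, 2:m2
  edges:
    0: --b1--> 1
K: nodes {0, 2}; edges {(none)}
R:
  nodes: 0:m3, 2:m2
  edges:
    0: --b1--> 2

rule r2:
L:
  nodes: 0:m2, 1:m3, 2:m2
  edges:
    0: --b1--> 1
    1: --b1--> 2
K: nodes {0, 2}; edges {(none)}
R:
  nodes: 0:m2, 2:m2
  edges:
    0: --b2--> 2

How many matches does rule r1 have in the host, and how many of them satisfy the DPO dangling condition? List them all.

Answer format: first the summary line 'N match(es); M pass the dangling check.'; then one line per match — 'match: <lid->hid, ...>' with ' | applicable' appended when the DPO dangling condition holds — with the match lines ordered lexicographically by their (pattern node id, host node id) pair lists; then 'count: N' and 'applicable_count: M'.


4 match(es); 0 pass the dangling check.
match: 0->7, 1->5, 2->0
match: 0->7, 1->5, 2->2
match: 0->7, 1->5, 2->4
match: 0->7, 1->5, 2->8
count: 4
applicable_count: 0


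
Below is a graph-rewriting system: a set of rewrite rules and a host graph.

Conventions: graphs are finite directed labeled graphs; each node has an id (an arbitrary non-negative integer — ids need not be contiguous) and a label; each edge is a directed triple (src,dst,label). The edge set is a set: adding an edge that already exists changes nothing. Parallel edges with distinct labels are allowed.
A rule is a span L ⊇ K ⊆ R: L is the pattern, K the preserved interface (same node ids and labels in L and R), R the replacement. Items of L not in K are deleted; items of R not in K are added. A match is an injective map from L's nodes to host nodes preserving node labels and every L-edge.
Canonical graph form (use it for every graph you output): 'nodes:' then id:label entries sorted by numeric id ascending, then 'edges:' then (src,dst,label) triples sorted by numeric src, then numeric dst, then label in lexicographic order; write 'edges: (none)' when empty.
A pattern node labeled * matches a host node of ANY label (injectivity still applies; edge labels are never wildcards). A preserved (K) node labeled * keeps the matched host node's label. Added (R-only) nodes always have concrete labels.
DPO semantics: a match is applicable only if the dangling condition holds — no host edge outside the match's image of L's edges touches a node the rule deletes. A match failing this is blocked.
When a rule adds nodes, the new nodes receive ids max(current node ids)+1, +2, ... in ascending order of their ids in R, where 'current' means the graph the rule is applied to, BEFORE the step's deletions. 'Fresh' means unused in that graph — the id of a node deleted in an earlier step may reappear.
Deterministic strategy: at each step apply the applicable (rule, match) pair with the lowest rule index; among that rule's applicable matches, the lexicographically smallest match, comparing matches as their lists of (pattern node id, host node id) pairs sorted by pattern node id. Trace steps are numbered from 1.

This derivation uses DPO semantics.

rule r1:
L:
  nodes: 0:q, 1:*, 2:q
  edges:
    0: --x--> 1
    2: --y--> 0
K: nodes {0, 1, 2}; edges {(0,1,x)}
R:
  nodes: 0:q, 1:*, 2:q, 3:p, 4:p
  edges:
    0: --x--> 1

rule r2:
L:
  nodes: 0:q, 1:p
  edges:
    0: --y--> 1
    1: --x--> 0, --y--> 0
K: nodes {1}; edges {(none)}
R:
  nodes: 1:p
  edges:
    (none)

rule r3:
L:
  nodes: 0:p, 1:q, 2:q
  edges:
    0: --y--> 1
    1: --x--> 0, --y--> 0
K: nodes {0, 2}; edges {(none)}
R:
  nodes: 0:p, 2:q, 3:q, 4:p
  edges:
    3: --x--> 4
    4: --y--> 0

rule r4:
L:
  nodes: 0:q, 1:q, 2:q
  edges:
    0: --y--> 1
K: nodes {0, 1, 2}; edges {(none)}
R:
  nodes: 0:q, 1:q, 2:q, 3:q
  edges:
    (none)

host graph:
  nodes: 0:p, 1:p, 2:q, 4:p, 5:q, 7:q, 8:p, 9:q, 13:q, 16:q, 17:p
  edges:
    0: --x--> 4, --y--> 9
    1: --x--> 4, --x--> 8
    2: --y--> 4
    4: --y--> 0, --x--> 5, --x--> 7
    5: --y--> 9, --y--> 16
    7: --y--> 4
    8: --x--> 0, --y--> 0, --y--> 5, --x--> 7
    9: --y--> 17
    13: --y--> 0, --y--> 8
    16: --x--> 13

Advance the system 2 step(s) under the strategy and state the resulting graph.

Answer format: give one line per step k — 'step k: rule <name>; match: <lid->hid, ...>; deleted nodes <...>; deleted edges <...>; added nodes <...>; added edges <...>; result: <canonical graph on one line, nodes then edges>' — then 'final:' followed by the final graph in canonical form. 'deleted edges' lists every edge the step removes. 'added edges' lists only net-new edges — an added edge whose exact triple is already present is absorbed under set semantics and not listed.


step 1: rule r1; match: 0->16, 1->13, 2->5; deleted nodes (none); deleted edges (5,16,y); added nodes 18, 19; added edges (none); result: nodes: 0:p, 1:p, 2:q, 4:p, 5:q, 7:q, 8:p, 9:q, 13:q, 16:q, 17:p, 18:p, 19:p edges: (0,4,x); (0,9,y); (1,4,x); (1,8,x); (2,4,y); (4,0,y); (4,5,x); (4,7,x); (5,9,y); (7,4,y); (8,0,x); (8,0,y); (8,5,y); (8,7,x); (9,17,y); (13,0,y); (13,8,y); (16,13,x)
step 2: rule r4; match: 0->5, 1->9, 2->2; deleted nodes (none); deleted edges (5,9,y); added nodes 20; added edges (none); result: nodes: 0:p, 1:p, 2:q, 4:p, 5:q, 7:q, 8:p, 9:q, 13:q, 16:q, 17:p, 18:p, 19:p, 20:q edges: (0,4,x); (0,9,y); (1,4,x); (1,8,x); (2,4,y); (4,0,y); (4,5,x); (4,7,x); (7,4,y); (8,0,x); (8,0,y); (8,5,y); (8,7,x); (9,17,y); (13,0,y); (13,8,y); (16,13,x)
final:
nodes: 0:p, 1:p, 2:q, 4:p, 5:q, 7:q, 8:p, 9:q, 13:q, 16:q, 17:p, 18:p, 19:p, 20:q
edges: (0,4,x); (0,9,y); (1,4,x); (1,8,x); (2,4,y); (4,0,y); (4,5,x); (4,7,x); (7,4,y); (8,0,x); (8,0,y); (8,5,y); (8,7,x); (9,17,y); (13,0,y); (13,8,y); (16,13,x)


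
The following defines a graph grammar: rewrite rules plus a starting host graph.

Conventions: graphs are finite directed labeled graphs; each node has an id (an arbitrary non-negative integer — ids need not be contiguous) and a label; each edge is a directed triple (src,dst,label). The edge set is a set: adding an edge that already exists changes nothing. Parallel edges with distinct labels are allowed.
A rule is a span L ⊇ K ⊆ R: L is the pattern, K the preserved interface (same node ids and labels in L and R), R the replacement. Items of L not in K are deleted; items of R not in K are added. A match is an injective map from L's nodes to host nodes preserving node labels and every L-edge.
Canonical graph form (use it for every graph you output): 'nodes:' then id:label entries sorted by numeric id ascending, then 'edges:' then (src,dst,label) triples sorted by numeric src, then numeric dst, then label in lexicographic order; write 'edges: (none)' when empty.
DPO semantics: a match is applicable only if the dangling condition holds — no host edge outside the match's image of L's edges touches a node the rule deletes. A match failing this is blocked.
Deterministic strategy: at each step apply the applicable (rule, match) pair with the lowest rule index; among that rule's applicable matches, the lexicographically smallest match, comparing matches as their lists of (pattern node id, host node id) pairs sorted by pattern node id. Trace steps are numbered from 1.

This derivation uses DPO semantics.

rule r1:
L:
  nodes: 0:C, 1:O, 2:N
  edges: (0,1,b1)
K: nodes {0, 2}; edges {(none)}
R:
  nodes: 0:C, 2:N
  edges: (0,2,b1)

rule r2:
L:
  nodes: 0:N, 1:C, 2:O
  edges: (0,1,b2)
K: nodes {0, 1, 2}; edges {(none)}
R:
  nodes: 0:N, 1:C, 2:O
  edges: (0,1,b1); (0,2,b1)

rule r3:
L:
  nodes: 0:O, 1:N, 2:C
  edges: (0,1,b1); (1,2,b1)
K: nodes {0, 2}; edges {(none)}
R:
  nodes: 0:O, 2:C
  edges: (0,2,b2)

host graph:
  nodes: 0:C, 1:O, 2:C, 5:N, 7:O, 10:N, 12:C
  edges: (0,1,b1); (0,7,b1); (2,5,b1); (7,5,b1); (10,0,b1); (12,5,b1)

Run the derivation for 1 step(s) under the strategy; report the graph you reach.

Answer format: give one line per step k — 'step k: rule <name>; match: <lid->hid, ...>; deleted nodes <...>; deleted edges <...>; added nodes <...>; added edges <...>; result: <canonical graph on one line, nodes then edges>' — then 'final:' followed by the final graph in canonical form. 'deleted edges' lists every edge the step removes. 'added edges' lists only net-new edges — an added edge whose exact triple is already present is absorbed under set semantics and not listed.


step 1: rule r1; match: 0->0, 1->1, 2->5; deleted nodes 1; deleted edges (0,1,b1); added nodes (none); added edges (0,5,b1); result: nodes: 0:C, 2:C, 5:N, 7:O, 10:N, 12:C edges: (0,5,b1); (0,7,b1); (2,5,b1); (7,5,b1); (10,0,b1); (12,5,b1)
final:
nodes: 0:C, 2:C, 5:N, 7:O, 10:N, 12:C
edges: (0,5,b1); (0,7,b1); (2,5,b1); (7,5,b1); (10,0,b1); (12,5,b1)


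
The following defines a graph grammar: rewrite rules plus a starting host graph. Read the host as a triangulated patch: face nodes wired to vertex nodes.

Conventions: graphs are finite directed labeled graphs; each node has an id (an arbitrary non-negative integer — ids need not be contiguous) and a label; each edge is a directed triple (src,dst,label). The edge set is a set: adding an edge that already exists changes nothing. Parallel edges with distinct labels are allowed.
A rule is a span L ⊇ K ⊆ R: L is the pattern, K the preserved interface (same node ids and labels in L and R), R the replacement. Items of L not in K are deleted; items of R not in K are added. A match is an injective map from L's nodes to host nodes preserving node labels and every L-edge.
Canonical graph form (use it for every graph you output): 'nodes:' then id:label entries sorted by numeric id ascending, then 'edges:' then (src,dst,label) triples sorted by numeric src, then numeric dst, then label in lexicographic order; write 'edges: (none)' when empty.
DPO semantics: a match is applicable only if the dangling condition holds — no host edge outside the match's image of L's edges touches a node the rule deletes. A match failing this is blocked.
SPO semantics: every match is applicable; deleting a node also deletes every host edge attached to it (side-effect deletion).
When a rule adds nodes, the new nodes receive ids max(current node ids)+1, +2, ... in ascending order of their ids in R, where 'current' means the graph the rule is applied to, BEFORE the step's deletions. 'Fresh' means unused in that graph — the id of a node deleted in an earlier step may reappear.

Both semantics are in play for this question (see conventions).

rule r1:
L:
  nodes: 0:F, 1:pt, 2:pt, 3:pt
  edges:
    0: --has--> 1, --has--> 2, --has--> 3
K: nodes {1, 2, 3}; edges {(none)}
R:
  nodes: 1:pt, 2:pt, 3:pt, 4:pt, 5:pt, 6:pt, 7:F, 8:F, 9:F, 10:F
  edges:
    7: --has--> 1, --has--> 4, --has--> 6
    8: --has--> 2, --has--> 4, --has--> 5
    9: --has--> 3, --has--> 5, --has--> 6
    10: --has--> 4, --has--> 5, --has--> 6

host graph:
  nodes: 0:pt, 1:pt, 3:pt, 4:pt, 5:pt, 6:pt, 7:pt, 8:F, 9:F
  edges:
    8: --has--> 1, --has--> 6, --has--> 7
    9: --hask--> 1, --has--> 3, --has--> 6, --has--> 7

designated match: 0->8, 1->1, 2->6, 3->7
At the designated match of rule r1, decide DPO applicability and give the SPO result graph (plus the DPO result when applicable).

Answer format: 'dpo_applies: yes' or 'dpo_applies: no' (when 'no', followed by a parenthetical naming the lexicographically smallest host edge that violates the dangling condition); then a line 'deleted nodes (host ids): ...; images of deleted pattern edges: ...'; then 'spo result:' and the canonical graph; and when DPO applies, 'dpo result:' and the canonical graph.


dpo_applies: yes
deleted nodes (host ids): 8; images of deleted pattern edges: (8,1,has); (8,6,has); (8,7,has)
spo result:
nodes: 0:pt, 1:pt, 3:pt, 4:pt, 5:pt, 6:pt, 7:pt, 9:F, 10:pt, 11:pt, 12:pt, 13:F, 14:F, 15:F, 16:F
edges: (9,1,hask); (9,3,has); (9,6,has); (9,7,has); (13,1,has); (13,10,has); (13,12,has); (14,6,has); (14,10,has); (14,11,has); (15,7,has); (15,11,has); (15,12,has); (16,10,has); (16,11,has); (16,12,has)
dpo result:
nodes: 0:pt, 1:pt, 3:pt, 4:pt, 5:pt, 6:pt, 7:pt, 9:F, 10:pt, 11:pt, 12:pt, 13:F, 14:F, 15:F, 16:F
edges: (9,1,hask); (9,3,has); (9,6,has); (9,7,has); (13,1,has); (13,10,has); (13,12,has); (14,6,has); (14,10,has); (14,11,has); (15,7,has); (15,11,has); (15,12,has); (16,10,has); (16,11,has); (16,12,has)
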